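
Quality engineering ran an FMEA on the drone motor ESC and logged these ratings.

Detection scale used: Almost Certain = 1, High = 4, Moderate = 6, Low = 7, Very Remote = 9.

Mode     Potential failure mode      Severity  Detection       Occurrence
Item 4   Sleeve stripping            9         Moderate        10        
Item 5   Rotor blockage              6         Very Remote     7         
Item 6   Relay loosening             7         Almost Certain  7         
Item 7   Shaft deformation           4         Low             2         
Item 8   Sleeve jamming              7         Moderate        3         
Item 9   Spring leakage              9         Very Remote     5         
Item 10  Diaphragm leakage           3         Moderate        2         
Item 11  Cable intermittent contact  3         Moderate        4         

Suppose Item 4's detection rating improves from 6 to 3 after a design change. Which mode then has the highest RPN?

RPN = Severity × Occurrence × Detection:
  Item 4: 9 × 10 × 6 = 540
  Item 5: 6 × 7 × 9 = 378
  Item 6: 7 × 7 × 1 = 49
  Item 7: 4 × 2 × 7 = 56
  Item 8: 7 × 3 × 6 = 126
  Item 9: 9 × 5 × 9 = 405
  Item 10: 3 × 2 × 6 = 36
  Item 11: 3 × 4 × 6 = 72
After action: Item 4 → 9 × 10 × 3 = 270.
Revised RPNs: Item 9=405, Item 5=378, Item 4=270, Item 8=126, Item 11=72, Item 7=56, Item 6=49, Item 10=36.
Highest is now Item 9 (405).

Item 9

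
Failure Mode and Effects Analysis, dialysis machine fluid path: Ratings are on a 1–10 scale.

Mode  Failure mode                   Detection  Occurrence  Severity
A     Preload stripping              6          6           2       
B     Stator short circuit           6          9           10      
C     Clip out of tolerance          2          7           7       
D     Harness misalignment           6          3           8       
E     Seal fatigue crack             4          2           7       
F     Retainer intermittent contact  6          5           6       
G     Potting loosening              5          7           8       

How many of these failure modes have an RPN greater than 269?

RPN = Severity × Occurrence × Detection:
  A: 2 × 6 × 6 = 72
  B: 10 × 9 × 6 = 540
  C: 7 × 7 × 2 = 98
  D: 8 × 3 × 6 = 144
  E: 7 × 2 × 4 = 56
  F: 6 × 5 × 6 = 180
  G: 8 × 7 × 5 = 280
Modes with RPN > 269: B (540), G (280) → 2.

2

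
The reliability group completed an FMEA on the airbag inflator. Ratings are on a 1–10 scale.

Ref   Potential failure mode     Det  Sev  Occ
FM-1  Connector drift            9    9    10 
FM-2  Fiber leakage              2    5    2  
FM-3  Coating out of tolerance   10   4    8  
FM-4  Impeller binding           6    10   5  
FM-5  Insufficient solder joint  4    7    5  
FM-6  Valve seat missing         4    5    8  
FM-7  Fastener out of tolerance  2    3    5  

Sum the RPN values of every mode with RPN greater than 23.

1760

RPN = Severity × Occurrence × Detection:
  FM-1: 9 × 10 × 9 = 810
  FM-2: 5 × 2 × 2 = 20
  FM-3: 4 × 8 × 10 = 320
  FM-4: 10 × 5 × 6 = 300
  FM-5: 7 × 5 × 4 = 140
  FM-6: 5 × 8 × 4 = 160
  FM-7: 3 × 5 × 2 = 30
RPN > 23: FM-1 (810), FM-3 (320), FM-4 (300), FM-5 (140), FM-6 (160), FM-7 (30).
Sum: 810 + 320 + 300 + 140 + 160 + 30 = 1760.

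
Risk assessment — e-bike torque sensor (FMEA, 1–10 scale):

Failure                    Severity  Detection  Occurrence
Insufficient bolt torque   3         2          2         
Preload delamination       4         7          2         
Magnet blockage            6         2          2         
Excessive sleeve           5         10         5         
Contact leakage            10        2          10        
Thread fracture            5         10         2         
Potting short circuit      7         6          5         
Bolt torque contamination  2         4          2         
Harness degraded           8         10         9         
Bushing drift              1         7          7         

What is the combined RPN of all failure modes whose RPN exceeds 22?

RPN = Severity × Occurrence × Detection:
  Insufficient bolt torque: 3 × 2 × 2 = 12
  Preload delamination: 4 × 2 × 7 = 56
  Magnet blockage: 6 × 2 × 2 = 24
  Excessive sleeve: 5 × 5 × 10 = 250
  Contact leakage: 10 × 10 × 2 = 200
  Thread fracture: 5 × 2 × 10 = 100
  Potting short circuit: 7 × 5 × 6 = 210
  Bolt torque contamination: 2 × 2 × 4 = 16
  Harness degraded: 8 × 9 × 10 = 720
  Bushing drift: 1 × 7 × 7 = 49
RPN > 22: Preload delamination (56), Magnet blockage (24), Excessive sleeve (250), Contact leakage (200), Thread fracture (100), Potting short circuit (210), Harness degraded (720), Bushing drift (49).
Sum: 56 + 24 + 250 + 200 + 100 + 210 + 720 + 49 = 1609.

1609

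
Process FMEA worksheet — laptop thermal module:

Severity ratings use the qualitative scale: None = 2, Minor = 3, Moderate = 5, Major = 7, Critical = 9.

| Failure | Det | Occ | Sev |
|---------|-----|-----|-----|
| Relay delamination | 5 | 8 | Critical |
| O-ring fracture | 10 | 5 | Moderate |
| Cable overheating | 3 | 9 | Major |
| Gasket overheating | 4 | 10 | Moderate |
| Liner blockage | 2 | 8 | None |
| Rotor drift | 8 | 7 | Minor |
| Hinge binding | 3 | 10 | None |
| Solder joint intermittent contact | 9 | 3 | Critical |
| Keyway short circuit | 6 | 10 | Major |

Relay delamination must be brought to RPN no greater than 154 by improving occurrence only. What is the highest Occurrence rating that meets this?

3

Relay delamination: S=9, O=8, D=5 → current RPN = 360.
Fixed product = 45. Need 45 × O ≤ 154, so O ≤ 154/45 = 3.42.
Maximum integer Occurrence rating = 3 (gives RPN 135; O=4 would give 180 > 154).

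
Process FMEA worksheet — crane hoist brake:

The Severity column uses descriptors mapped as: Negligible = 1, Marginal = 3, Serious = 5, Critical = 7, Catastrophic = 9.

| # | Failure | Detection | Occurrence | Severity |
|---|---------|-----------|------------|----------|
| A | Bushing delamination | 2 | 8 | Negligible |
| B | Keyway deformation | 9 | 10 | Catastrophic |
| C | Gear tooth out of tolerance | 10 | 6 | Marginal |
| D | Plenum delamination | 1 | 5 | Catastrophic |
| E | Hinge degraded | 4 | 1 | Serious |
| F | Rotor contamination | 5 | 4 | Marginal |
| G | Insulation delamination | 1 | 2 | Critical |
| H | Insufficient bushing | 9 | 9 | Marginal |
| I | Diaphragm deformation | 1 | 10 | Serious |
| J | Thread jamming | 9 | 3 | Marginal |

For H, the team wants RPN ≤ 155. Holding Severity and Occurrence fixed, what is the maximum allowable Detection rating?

5

H: S=3, O=9, D=9 → current RPN = 243.
Fixed product = 27. Need 27 × D ≤ 155, so D ≤ 155/27 = 5.74.
Maximum integer Detection rating = 5 (gives RPN 135; D=6 would give 162 > 155).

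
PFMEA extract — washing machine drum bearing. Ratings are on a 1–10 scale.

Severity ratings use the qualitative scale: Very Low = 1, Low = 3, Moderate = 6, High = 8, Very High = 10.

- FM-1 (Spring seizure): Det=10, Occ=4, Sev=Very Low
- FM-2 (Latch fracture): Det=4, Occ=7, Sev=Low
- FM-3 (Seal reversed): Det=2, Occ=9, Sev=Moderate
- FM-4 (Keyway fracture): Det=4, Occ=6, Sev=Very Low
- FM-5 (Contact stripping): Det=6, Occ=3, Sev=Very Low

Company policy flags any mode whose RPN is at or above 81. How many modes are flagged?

2

RPN = Severity × Occurrence × Detection:
  FM-1: 1 × 4 × 10 = 40
  FM-2: 3 × 7 × 4 = 84
  FM-3: 6 × 9 × 2 = 108
  FM-4: 1 × 6 × 4 = 24
  FM-5: 1 × 3 × 6 = 18
Modes with RPN ≥ 81: FM-2 (84), FM-3 (108) → 2.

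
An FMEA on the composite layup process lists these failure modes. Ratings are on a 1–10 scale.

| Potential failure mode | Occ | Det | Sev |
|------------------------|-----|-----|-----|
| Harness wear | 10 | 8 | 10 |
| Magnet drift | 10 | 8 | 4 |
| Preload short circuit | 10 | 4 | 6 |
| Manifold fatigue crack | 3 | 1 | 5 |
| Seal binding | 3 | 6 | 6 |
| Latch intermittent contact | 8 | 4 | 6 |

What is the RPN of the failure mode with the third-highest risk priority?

240

RPN = Severity × Occurrence × Detection:
  Harness wear: 10 × 10 × 8 = 800
  Magnet drift: 4 × 10 × 8 = 320
  Preload short circuit: 6 × 10 × 4 = 240
  Manifold fatigue crack: 5 × 3 × 1 = 15
  Seal binding: 6 × 3 × 6 = 108
  Latch intermittent contact: 6 × 8 × 4 = 192
Sorted descending: 800, 320, 240, 192, 108, 15.
The third-highest RPN is 240 (Preload short circuit).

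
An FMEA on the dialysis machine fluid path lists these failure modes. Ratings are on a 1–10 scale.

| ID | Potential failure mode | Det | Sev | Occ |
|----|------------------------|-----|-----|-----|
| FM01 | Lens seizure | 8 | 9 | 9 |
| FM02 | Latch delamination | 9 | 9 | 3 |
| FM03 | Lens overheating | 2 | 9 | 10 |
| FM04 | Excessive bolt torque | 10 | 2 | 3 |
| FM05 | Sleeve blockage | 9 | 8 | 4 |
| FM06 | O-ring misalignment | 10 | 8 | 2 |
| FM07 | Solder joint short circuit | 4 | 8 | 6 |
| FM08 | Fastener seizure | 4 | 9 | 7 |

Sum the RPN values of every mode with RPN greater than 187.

1623

RPN = Severity × Occurrence × Detection:
  FM01: 9 × 9 × 8 = 648
  FM02: 9 × 3 × 9 = 243
  FM03: 9 × 10 × 2 = 180
  FM04: 2 × 3 × 10 = 60
  FM05: 8 × 4 × 9 = 288
  FM06: 8 × 2 × 10 = 160
  FM07: 8 × 6 × 4 = 192
  FM08: 9 × 7 × 4 = 252
RPN > 187: FM01 (648), FM02 (243), FM05 (288), FM07 (192), FM08 (252).
Sum: 648 + 243 + 288 + 192 + 252 = 1623.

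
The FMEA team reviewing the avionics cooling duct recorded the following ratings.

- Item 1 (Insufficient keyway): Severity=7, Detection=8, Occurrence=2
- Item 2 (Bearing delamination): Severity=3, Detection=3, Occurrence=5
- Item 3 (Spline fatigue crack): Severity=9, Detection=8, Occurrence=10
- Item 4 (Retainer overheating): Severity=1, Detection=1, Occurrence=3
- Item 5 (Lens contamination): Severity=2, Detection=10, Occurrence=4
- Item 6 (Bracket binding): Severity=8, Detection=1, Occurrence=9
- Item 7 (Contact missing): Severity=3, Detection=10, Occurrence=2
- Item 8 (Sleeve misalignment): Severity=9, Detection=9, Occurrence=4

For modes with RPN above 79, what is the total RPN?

RPN = Severity × Occurrence × Detection:
  Item 1: 7 × 2 × 8 = 112
  Item 2: 3 × 5 × 3 = 45
  Item 3: 9 × 10 × 8 = 720
  Item 4: 1 × 3 × 1 = 3
  Item 5: 2 × 4 × 10 = 80
  Item 6: 8 × 9 × 1 = 72
  Item 7: 3 × 2 × 10 = 60
  Item 8: 9 × 4 × 9 = 324
RPN > 79: Item 1 (112), Item 3 (720), Item 5 (80), Item 8 (324).
Sum: 112 + 720 + 80 + 324 = 1236.

1236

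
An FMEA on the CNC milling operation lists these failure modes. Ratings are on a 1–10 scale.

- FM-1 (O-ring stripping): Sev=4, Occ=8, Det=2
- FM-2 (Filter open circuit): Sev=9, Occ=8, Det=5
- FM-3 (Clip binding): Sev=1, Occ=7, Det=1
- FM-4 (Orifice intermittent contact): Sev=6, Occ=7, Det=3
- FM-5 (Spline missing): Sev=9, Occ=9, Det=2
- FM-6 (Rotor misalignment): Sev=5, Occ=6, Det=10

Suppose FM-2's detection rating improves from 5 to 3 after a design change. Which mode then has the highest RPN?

FM-6

RPN = Severity × Occurrence × Detection:
  FM-1: 4 × 8 × 2 = 64
  FM-2: 9 × 8 × 5 = 360
  FM-3: 1 × 7 × 1 = 7
  FM-4: 6 × 7 × 3 = 126
  FM-5: 9 × 9 × 2 = 162
  FM-6: 5 × 6 × 10 = 300
After action: FM-2 → 9 × 8 × 3 = 216.
Revised RPNs: FM-6=300, FM-2=216, FM-5=162, FM-4=126, FM-1=64, FM-3=7.
Highest is now FM-6 (300).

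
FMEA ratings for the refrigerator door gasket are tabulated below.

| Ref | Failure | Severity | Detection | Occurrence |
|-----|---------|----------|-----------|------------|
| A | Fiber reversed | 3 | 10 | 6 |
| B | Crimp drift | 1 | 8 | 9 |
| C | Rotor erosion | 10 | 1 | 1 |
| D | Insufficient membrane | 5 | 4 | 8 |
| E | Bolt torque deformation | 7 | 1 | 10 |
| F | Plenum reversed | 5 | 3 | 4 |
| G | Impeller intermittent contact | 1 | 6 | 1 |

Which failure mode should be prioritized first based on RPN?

A

RPN = Severity × Occurrence × Detection:
  A: 3 × 6 × 10 = 180
  B: 1 × 9 × 8 = 72
  C: 10 × 1 × 1 = 10
  D: 5 × 8 × 4 = 160
  E: 7 × 10 × 1 = 70
  F: 5 × 4 × 3 = 60
  G: 1 × 1 × 6 = 6
Highest RPN is 180 → A.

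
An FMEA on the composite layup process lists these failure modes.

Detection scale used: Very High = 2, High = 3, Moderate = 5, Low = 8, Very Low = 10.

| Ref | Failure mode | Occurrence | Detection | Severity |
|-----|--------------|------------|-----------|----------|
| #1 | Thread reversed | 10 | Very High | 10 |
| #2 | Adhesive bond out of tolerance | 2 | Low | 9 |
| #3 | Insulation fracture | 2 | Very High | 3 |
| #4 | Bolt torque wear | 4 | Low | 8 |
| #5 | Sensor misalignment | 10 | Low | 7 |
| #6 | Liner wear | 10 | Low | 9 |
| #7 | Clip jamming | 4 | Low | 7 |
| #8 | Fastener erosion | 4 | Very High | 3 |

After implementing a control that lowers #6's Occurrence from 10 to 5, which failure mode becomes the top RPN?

RPN = Severity × Occurrence × Detection:
  #1: 10 × 10 × 2 = 200
  #2: 9 × 2 × 8 = 144
  #3: 3 × 2 × 2 = 12
  #4: 8 × 4 × 8 = 256
  #5: 7 × 10 × 8 = 560
  #6: 9 × 10 × 8 = 720
  #7: 7 × 4 × 8 = 224
  #8: 3 × 4 × 2 = 24
After action: #6 → 9 × 5 × 8 = 360.
Revised RPNs: #5=560, #6=360, #4=256, #7=224, #1=200, #2=144, #8=24, #3=12.
Highest is now #5 (560).

#5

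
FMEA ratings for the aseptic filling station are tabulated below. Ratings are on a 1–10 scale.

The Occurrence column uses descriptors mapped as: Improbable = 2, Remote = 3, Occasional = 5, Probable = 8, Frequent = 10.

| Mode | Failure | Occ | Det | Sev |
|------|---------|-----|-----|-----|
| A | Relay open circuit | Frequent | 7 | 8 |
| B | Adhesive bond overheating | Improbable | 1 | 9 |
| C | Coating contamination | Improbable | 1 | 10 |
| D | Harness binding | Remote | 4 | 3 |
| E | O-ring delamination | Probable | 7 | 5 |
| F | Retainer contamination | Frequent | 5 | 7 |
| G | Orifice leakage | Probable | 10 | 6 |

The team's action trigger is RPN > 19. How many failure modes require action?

RPN = Severity × Occurrence × Detection:
  A: 8 × 10 × 7 = 560
  B: 9 × 2 × 1 = 18
  C: 10 × 2 × 1 = 20
  D: 3 × 3 × 4 = 36
  E: 5 × 8 × 7 = 280
  F: 7 × 10 × 5 = 350
  G: 6 × 8 × 10 = 480
Modes with RPN > 19: A (560), C (20), D (36), E (280), F (350), G (480) → 6.

6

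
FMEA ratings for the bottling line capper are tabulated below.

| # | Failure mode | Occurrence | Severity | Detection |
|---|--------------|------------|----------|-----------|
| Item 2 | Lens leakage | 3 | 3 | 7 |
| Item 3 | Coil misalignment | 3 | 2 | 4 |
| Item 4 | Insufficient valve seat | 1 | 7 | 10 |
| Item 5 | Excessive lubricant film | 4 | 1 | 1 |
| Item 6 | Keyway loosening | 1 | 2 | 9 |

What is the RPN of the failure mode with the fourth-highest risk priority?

RPN = Severity × Occurrence × Detection:
  Item 2: 3 × 3 × 7 = 63
  Item 3: 2 × 3 × 4 = 24
  Item 4: 7 × 1 × 10 = 70
  Item 5: 1 × 4 × 1 = 4
  Item 6: 2 × 1 × 9 = 18
Sorted descending: 70, 63, 24, 18, 4.
The fourth-highest RPN is 18 (Item 6).

18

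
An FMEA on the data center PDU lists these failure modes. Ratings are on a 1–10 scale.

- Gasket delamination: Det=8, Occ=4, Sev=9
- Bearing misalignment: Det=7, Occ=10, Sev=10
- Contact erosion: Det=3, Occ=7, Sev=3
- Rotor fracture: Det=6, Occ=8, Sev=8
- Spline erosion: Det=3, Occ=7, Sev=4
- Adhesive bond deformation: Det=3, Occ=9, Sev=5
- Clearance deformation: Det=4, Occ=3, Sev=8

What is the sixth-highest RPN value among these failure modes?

RPN = Severity × Occurrence × Detection:
  Gasket delamination: 9 × 4 × 8 = 288
  Bearing misalignment: 10 × 10 × 7 = 700
  Contact erosion: 3 × 7 × 3 = 63
  Rotor fracture: 8 × 8 × 6 = 384
  Spline erosion: 4 × 7 × 3 = 84
  Adhesive bond deformation: 5 × 9 × 3 = 135
  Clearance deformation: 8 × 3 × 4 = 96
Sorted descending: 700, 384, 288, 135, 96, 84, 63.
The sixth-highest RPN is 84 (Spline erosion).

84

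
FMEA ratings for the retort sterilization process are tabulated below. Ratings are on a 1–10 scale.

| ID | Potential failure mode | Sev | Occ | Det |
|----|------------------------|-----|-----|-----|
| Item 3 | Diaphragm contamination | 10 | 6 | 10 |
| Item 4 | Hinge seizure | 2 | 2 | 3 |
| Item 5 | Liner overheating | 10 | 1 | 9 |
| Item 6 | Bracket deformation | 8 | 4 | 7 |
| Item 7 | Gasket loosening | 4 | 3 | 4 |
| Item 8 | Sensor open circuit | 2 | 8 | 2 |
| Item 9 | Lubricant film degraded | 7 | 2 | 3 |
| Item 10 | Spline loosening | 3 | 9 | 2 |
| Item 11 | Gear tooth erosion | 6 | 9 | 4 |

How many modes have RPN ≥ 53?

5

RPN = Severity × Occurrence × Detection:
  Item 3: 10 × 6 × 10 = 600
  Item 4: 2 × 2 × 3 = 12
  Item 5: 10 × 1 × 9 = 90
  Item 6: 8 × 4 × 7 = 224
  Item 7: 4 × 3 × 4 = 48
  Item 8: 2 × 8 × 2 = 32
  Item 9: 7 × 2 × 3 = 42
  Item 10: 3 × 9 × 2 = 54
  Item 11: 6 × 9 × 4 = 216
Modes with RPN ≥ 53: Item 3 (600), Item 5 (90), Item 6 (224), Item 10 (54), Item 11 (216) → 5.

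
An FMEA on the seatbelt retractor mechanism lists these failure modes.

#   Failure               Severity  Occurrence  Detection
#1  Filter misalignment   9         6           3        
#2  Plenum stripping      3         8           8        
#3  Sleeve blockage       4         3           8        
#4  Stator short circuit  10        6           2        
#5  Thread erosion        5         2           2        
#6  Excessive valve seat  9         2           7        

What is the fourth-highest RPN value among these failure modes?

RPN = Severity × Occurrence × Detection:
  #1: 9 × 6 × 3 = 162
  #2: 3 × 8 × 8 = 192
  #3: 4 × 3 × 8 = 96
  #4: 10 × 6 × 2 = 120
  #5: 5 × 2 × 2 = 20
  #6: 9 × 2 × 7 = 126
Sorted descending: 192, 162, 126, 120, 96, 20.
The fourth-highest RPN is 120 (#4).

120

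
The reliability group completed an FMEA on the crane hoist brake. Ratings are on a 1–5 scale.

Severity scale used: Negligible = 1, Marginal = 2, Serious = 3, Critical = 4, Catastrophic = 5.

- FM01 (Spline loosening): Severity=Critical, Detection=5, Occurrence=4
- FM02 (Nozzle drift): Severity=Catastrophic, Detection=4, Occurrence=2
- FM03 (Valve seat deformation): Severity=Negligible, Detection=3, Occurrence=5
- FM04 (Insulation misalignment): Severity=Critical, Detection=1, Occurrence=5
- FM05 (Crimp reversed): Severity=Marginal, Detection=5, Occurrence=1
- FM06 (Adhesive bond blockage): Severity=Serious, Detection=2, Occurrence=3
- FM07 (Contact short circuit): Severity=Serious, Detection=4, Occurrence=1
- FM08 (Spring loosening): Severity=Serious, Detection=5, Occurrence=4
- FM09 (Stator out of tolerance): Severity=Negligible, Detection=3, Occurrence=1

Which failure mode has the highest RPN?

FM01

RPN = Severity × Occurrence × Detection:
  FM01: 4 × 4 × 5 = 80
  FM02: 5 × 2 × 4 = 40
  FM03: 1 × 5 × 3 = 15
  FM04: 4 × 5 × 1 = 20
  FM05: 2 × 1 × 5 = 10
  FM06: 3 × 3 × 2 = 18
  FM07: 3 × 1 × 4 = 12
  FM08: 3 × 4 × 5 = 60
  FM09: 1 × 1 × 3 = 3
Highest RPN is 80 → FM01.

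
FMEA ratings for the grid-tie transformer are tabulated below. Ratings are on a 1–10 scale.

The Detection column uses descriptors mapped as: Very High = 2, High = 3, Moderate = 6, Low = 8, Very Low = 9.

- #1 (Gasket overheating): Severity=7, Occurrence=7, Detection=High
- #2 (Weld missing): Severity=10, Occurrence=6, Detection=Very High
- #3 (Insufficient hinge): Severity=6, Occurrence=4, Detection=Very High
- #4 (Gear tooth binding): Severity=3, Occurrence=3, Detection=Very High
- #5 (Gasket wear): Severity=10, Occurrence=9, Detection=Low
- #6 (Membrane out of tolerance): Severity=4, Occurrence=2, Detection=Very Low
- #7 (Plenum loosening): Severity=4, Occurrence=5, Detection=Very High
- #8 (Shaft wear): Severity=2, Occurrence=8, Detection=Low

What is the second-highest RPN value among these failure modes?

RPN = Severity × Occurrence × Detection:
  #1: 7 × 7 × 3 = 147
  #2: 10 × 6 × 2 = 120
  #3: 6 × 4 × 2 = 48
  #4: 3 × 3 × 2 = 18
  #5: 10 × 9 × 8 = 720
  #6: 4 × 2 × 9 = 72
  #7: 4 × 5 × 2 = 40
  #8: 2 × 8 × 8 = 128
Sorted descending: 720, 147, 128, 120, 72, 48, 40, 18.
The second-highest RPN is 147 (#1).

147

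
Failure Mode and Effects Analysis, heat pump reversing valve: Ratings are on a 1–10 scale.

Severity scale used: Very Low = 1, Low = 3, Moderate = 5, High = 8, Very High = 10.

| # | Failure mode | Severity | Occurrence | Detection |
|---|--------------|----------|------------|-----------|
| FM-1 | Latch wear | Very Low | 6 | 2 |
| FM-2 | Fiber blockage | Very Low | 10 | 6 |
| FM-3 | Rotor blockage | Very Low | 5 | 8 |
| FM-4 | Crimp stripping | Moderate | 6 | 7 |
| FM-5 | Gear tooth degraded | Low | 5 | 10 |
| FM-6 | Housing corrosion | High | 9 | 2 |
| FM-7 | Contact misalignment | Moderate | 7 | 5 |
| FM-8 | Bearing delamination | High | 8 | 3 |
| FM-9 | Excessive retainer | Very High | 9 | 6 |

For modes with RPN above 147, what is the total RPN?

RPN = Severity × Occurrence × Detection:
  FM-1: 1 × 6 × 2 = 12
  FM-2: 1 × 10 × 6 = 60
  FM-3: 1 × 5 × 8 = 40
  FM-4: 5 × 6 × 7 = 210
  FM-5: 3 × 5 × 10 = 150
  FM-6: 8 × 9 × 2 = 144
  FM-7: 5 × 7 × 5 = 175
  FM-8: 8 × 8 × 3 = 192
  FM-9: 10 × 9 × 6 = 540
RPN > 147: FM-4 (210), FM-5 (150), FM-7 (175), FM-8 (192), FM-9 (540).
Sum: 210 + 150 + 175 + 192 + 540 = 1267.

1267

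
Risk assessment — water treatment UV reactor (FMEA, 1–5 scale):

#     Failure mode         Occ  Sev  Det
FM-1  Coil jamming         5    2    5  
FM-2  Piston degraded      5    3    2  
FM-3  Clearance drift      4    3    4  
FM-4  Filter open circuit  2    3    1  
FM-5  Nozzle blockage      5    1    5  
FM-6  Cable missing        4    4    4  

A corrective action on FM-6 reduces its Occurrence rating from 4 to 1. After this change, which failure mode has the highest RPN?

RPN = Severity × Occurrence × Detection:
  FM-1: 2 × 5 × 5 = 50
  FM-2: 3 × 5 × 2 = 30
  FM-3: 3 × 4 × 4 = 48
  FM-4: 3 × 2 × 1 = 6
  FM-5: 1 × 5 × 5 = 25
  FM-6: 4 × 4 × 4 = 64
After action: FM-6 → 4 × 1 × 4 = 16.
Revised RPNs: FM-1=50, FM-3=48, FM-2=30, FM-5=25, FM-6=16, FM-4=6.
Highest is now FM-1 (50).

FM-1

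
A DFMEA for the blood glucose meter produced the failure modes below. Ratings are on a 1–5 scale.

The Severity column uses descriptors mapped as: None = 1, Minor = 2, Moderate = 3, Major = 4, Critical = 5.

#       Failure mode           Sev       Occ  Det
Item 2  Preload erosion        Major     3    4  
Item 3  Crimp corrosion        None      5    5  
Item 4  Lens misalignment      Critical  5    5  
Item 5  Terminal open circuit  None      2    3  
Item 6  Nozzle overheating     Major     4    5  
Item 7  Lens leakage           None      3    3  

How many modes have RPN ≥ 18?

4

RPN = Severity × Occurrence × Detection:
  Item 2: 4 × 3 × 4 = 48
  Item 3: 1 × 5 × 5 = 25
  Item 4: 5 × 5 × 5 = 125
  Item 5: 1 × 2 × 3 = 6
  Item 6: 4 × 4 × 5 = 80
  Item 7: 1 × 3 × 3 = 9
Modes with RPN ≥ 18: Item 2 (48), Item 3 (25), Item 4 (125), Item 6 (80) → 4.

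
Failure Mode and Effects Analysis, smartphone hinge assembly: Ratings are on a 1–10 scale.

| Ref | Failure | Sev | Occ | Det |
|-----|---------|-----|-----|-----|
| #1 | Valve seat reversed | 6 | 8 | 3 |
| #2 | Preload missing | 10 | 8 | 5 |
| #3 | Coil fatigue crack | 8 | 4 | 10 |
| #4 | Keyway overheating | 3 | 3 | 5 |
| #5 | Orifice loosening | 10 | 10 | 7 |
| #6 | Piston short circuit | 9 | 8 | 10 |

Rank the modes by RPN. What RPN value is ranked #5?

144

RPN = Severity × Occurrence × Detection:
  #1: 6 × 8 × 3 = 144
  #2: 10 × 8 × 5 = 400
  #3: 8 × 4 × 10 = 320
  #4: 3 × 3 × 5 = 45
  #5: 10 × 10 × 7 = 700
  #6: 9 × 8 × 10 = 720
Sorted descending: 720, 700, 400, 320, 144, 45.
The fifth-highest RPN is 144 (#1).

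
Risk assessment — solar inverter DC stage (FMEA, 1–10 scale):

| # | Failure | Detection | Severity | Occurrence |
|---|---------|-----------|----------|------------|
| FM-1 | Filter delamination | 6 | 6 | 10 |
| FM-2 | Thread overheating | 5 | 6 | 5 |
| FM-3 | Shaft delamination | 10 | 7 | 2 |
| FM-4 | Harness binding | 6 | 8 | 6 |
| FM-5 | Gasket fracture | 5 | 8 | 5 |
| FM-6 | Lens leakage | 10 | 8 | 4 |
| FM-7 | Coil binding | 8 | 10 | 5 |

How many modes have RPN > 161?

5

RPN = Severity × Occurrence × Detection:
  FM-1: 6 × 10 × 6 = 360
  FM-2: 6 × 5 × 5 = 150
  FM-3: 7 × 2 × 10 = 140
  FM-4: 8 × 6 × 6 = 288
  FM-5: 8 × 5 × 5 = 200
  FM-6: 8 × 4 × 10 = 320
  FM-7: 10 × 5 × 8 = 400
Modes with RPN > 161: FM-1 (360), FM-4 (288), FM-5 (200), FM-6 (320), FM-7 (400) → 5.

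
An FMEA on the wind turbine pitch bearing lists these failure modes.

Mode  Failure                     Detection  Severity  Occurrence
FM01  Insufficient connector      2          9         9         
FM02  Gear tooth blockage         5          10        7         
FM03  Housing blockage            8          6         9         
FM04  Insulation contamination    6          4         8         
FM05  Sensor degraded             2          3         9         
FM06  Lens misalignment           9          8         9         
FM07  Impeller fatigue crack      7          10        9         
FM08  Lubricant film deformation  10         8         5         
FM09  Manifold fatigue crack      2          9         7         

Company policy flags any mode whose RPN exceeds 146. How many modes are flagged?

RPN = Severity × Occurrence × Detection:
  FM01: 9 × 9 × 2 = 162
  FM02: 10 × 7 × 5 = 350
  FM03: 6 × 9 × 8 = 432
  FM04: 4 × 8 × 6 = 192
  FM05: 3 × 9 × 2 = 54
  FM06: 8 × 9 × 9 = 648
  FM07: 10 × 9 × 7 = 630
  FM08: 8 × 5 × 10 = 400
  FM09: 9 × 7 × 2 = 126
Modes with RPN > 146: FM01 (162), FM02 (350), FM03 (432), FM04 (192), FM06 (648), FM07 (630), FM08 (400) → 7.

7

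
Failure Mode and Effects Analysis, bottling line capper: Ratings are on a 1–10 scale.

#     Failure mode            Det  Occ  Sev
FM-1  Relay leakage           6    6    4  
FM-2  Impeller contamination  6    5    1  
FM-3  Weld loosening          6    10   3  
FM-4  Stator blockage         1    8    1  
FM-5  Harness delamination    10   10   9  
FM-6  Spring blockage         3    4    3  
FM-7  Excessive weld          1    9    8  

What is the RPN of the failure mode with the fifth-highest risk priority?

RPN = Severity × Occurrence × Detection:
  FM-1: 4 × 6 × 6 = 144
  FM-2: 1 × 5 × 6 = 30
  FM-3: 3 × 10 × 6 = 180
  FM-4: 1 × 8 × 1 = 8
  FM-5: 9 × 10 × 10 = 900
  FM-6: 3 × 4 × 3 = 36
  FM-7: 8 × 9 × 1 = 72
Sorted descending: 900, 180, 144, 72, 36, 30, 8.
The fifth-highest RPN is 36 (FM-6).

36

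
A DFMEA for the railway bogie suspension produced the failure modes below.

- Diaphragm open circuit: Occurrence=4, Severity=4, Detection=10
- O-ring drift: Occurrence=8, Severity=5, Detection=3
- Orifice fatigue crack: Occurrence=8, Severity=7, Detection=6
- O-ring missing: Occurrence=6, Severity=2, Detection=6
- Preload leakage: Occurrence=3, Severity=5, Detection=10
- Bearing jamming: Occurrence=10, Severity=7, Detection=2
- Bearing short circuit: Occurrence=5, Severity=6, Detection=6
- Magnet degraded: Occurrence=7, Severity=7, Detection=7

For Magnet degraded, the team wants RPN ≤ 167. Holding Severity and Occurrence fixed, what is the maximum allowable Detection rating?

Magnet degraded: S=7, O=7, D=7 → current RPN = 343.
Fixed product = 49. Need 49 × D ≤ 167, so D ≤ 167/49 = 3.41.
Maximum integer Detection rating = 3 (gives RPN 147; D=4 would give 196 > 167).

3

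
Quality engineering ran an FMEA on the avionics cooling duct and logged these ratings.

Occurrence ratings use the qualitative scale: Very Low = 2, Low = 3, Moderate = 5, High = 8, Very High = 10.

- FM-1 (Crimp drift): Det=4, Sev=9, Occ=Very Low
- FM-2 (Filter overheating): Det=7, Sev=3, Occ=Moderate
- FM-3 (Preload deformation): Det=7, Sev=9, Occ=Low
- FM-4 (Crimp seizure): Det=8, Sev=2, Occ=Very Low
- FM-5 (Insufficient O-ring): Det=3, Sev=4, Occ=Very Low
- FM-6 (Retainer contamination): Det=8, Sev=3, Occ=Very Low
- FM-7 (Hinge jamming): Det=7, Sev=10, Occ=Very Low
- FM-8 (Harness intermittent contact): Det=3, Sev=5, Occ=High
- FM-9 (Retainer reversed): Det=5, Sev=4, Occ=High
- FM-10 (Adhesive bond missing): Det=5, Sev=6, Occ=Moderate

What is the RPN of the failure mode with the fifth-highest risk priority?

RPN = Severity × Occurrence × Detection:
  FM-1: 9 × 2 × 4 = 72
  FM-2: 3 × 5 × 7 = 105
  FM-3: 9 × 3 × 7 = 189
  FM-4: 2 × 2 × 8 = 32
  FM-5: 4 × 2 × 3 = 24
  FM-6: 3 × 2 × 8 = 48
  FM-7: 10 × 2 × 7 = 140
  FM-8: 5 × 8 × 3 = 120
  FM-9: 4 × 8 × 5 = 160
  FM-10: 6 × 5 × 5 = 150
Sorted descending: 189, 160, 150, 140, 120, 105, 72, 48, 32, 24.
The fifth-highest RPN is 120 (FM-8).

120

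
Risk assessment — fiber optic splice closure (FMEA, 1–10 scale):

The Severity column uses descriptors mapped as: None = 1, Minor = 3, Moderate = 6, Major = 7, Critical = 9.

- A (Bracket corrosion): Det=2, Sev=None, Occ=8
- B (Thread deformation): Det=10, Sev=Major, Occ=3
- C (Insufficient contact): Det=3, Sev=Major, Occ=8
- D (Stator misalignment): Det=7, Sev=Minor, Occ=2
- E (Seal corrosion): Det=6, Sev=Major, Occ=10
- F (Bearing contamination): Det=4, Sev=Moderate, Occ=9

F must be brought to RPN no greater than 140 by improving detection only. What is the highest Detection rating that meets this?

2

F: S=6, O=9, D=4 → current RPN = 216.
Fixed product = 54. Need 54 × D ≤ 140, so D ≤ 140/54 = 2.59.
Maximum integer Detection rating = 2 (gives RPN 108; D=3 would give 162 > 140).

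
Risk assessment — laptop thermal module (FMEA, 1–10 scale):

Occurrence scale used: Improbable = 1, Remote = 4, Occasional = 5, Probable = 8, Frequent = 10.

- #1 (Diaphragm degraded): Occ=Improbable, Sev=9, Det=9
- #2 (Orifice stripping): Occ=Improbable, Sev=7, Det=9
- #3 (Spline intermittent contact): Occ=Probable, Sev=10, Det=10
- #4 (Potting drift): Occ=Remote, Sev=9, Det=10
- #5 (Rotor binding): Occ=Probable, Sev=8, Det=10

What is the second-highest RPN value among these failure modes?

RPN = Severity × Occurrence × Detection:
  #1: 9 × 1 × 9 = 81
  #2: 7 × 1 × 9 = 63
  #3: 10 × 8 × 10 = 800
  #4: 9 × 4 × 10 = 360
  #5: 8 × 8 × 10 = 640
Sorted descending: 800, 640, 360, 81, 63.
The second-highest RPN is 640 (#5).

640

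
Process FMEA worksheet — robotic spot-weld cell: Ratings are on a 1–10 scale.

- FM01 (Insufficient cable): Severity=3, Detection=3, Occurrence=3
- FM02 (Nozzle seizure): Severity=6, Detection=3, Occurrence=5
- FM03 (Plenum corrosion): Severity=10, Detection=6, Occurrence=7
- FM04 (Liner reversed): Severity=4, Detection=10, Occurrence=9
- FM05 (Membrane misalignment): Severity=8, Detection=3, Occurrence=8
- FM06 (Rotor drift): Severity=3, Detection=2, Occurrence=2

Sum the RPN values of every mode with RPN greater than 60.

RPN = Severity × Occurrence × Detection:
  FM01: 3 × 3 × 3 = 27
  FM02: 6 × 5 × 3 = 90
  FM03: 10 × 7 × 6 = 420
  FM04: 4 × 9 × 10 = 360
  FM05: 8 × 8 × 3 = 192
  FM06: 3 × 2 × 2 = 12
RPN > 60: FM02 (90), FM03 (420), FM04 (360), FM05 (192).
Sum: 90 + 420 + 360 + 192 = 1062.

1062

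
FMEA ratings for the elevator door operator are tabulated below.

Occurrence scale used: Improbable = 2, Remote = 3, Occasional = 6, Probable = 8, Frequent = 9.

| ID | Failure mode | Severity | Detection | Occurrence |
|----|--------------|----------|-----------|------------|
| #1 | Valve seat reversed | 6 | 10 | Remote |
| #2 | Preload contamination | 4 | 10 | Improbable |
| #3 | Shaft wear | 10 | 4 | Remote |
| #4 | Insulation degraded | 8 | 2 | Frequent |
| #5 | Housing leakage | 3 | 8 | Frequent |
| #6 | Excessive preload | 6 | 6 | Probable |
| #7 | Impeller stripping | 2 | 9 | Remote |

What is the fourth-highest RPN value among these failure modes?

144

RPN = Severity × Occurrence × Detection:
  #1: 6 × 3 × 10 = 180
  #2: 4 × 2 × 10 = 80
  #3: 10 × 3 × 4 = 120
  #4: 8 × 9 × 2 = 144
  #5: 3 × 9 × 8 = 216
  #6: 6 × 8 × 6 = 288
  #7: 2 × 3 × 9 = 54
Sorted descending: 288, 216, 180, 144, 120, 80, 54.
The fourth-highest RPN is 144 (#4).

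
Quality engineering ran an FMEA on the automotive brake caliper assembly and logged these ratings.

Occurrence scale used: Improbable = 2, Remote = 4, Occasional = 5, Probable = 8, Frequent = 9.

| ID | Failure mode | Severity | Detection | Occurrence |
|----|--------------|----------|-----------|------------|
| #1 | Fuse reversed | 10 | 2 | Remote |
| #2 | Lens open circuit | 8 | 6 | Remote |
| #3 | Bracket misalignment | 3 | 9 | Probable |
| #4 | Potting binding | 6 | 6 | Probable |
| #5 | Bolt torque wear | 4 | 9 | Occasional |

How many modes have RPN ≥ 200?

RPN = Severity × Occurrence × Detection:
  #1: 10 × 4 × 2 = 80
  #2: 8 × 4 × 6 = 192
  #3: 3 × 8 × 9 = 216
  #4: 6 × 8 × 6 = 288
  #5: 4 × 5 × 9 = 180
Modes with RPN ≥ 200: #3 (216), #4 (288) → 2.

2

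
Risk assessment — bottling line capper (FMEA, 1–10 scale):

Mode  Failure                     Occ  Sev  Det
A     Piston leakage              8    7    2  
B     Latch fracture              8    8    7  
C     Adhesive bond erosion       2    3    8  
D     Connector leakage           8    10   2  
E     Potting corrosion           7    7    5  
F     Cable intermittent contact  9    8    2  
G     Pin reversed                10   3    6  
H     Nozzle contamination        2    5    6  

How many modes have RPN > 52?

7

RPN = Severity × Occurrence × Detection:
  A: 7 × 8 × 2 = 112
  B: 8 × 8 × 7 = 448
  C: 3 × 2 × 8 = 48
  D: 10 × 8 × 2 = 160
  E: 7 × 7 × 5 = 245
  F: 8 × 9 × 2 = 144
  G: 3 × 10 × 6 = 180
  H: 5 × 2 × 6 = 60
Modes with RPN > 52: A (112), B (448), D (160), E (245), F (144), G (180), H (60) → 7.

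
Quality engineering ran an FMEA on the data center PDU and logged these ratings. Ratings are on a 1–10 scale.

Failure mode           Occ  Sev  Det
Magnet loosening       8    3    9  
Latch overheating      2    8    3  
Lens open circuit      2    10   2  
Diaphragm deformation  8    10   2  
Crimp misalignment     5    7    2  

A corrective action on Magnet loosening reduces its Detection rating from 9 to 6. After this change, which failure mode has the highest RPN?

RPN = Severity × Occurrence × Detection:
  Magnet loosening: 3 × 8 × 9 = 216
  Latch overheating: 8 × 2 × 3 = 48
  Lens open circuit: 10 × 2 × 2 = 40
  Diaphragm deformation: 10 × 8 × 2 = 160
  Crimp misalignment: 7 × 5 × 2 = 70
After action: Magnet loosening → 3 × 8 × 6 = 144.
Revised RPNs: Diaphragm deformation=160, Magnet loosening=144, Crimp misalignment=70, Latch overheating=48, Lens open circuit=40.
Highest is now Diaphragm deformation (160).

Diaphragm deformation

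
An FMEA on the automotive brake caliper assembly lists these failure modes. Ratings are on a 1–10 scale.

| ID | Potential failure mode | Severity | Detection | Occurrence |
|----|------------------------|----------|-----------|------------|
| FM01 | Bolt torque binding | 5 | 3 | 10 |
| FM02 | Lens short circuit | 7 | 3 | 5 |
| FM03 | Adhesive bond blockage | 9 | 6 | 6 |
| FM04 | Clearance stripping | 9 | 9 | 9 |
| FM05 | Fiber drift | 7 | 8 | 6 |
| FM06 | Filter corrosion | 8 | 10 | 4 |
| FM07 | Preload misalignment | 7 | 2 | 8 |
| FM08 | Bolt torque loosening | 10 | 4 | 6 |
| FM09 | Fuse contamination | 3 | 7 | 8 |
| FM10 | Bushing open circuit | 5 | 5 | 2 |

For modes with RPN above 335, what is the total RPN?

1065

RPN = Severity × Occurrence × Detection:
  FM01: 5 × 10 × 3 = 150
  FM02: 7 × 5 × 3 = 105
  FM03: 9 × 6 × 6 = 324
  FM04: 9 × 9 × 9 = 729
  FM05: 7 × 6 × 8 = 336
  FM06: 8 × 4 × 10 = 320
  FM07: 7 × 8 × 2 = 112
  FM08: 10 × 6 × 4 = 240
  FM09: 3 × 8 × 7 = 168
  FM10: 5 × 2 × 5 = 50
RPN > 335: FM04 (729), FM05 (336).
Sum: 729 + 336 = 1065.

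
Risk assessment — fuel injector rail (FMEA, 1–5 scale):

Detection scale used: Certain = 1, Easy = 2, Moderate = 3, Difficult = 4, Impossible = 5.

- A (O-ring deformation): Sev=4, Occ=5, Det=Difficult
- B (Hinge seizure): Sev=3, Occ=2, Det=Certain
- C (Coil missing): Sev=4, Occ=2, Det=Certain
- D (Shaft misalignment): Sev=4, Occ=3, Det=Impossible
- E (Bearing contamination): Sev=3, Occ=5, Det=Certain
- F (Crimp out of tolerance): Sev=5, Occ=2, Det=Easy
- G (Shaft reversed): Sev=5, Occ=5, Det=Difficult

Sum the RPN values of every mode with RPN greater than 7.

RPN = Severity × Occurrence × Detection:
  A: 4 × 5 × 4 = 80
  B: 3 × 2 × 1 = 6
  C: 4 × 2 × 1 = 8
  D: 4 × 3 × 5 = 60
  E: 3 × 5 × 1 = 15
  F: 5 × 2 × 2 = 20
  G: 5 × 5 × 4 = 100
RPN > 7: A (80), C (8), D (60), E (15), F (20), G (100).
Sum: 80 + 8 + 60 + 15 + 20 + 100 = 283.

283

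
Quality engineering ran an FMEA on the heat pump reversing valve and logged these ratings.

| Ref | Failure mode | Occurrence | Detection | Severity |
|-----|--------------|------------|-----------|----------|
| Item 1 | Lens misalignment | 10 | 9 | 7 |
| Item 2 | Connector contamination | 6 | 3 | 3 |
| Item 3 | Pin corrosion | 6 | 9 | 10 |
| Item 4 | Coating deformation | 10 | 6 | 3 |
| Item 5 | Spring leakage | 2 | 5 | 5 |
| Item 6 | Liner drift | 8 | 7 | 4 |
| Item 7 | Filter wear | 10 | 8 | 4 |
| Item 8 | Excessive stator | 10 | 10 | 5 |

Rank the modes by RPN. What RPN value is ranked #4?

RPN = Severity × Occurrence × Detection:
  Item 1: 7 × 10 × 9 = 630
  Item 2: 3 × 6 × 3 = 54
  Item 3: 10 × 6 × 9 = 540
  Item 4: 3 × 10 × 6 = 180
  Item 5: 5 × 2 × 5 = 50
  Item 6: 4 × 8 × 7 = 224
  Item 7: 4 × 10 × 8 = 320
  Item 8: 5 × 10 × 10 = 500
Sorted descending: 630, 540, 500, 320, 224, 180, 54, 50.
The fourth-highest RPN is 320 (Item 7).

320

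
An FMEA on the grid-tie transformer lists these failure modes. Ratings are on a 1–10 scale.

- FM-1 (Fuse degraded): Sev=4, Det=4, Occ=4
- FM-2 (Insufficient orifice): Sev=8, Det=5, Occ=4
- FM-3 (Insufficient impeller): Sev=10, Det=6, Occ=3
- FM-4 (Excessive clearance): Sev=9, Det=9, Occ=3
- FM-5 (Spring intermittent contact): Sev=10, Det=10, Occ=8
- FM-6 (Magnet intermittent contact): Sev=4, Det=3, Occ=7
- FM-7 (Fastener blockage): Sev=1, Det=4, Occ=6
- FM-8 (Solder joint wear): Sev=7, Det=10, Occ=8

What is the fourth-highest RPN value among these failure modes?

180

RPN = Severity × Occurrence × Detection:
  FM-1: 4 × 4 × 4 = 64
  FM-2: 8 × 4 × 5 = 160
  FM-3: 10 × 3 × 6 = 180
  FM-4: 9 × 3 × 9 = 243
  FM-5: 10 × 8 × 10 = 800
  FM-6: 4 × 7 × 3 = 84
  FM-7: 1 × 6 × 4 = 24
  FM-8: 7 × 8 × 10 = 560
Sorted descending: 800, 560, 243, 180, 160, 84, 64, 24.
The fourth-highest RPN is 180 (FM-3).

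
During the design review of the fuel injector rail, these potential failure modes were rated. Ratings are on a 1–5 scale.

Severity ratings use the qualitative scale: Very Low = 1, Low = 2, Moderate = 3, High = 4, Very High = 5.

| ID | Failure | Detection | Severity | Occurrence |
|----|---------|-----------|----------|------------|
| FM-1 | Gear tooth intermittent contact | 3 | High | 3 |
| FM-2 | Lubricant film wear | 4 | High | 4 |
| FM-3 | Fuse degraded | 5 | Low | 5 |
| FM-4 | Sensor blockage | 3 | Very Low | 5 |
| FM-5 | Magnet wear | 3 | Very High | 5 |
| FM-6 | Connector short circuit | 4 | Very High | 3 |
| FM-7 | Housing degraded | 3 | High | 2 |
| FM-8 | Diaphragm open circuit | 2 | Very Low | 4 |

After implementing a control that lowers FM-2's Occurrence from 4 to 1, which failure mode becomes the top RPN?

FM-5

RPN = Severity × Occurrence × Detection:
  FM-1: 4 × 3 × 3 = 36
  FM-2: 4 × 4 × 4 = 64
  FM-3: 2 × 5 × 5 = 50
  FM-4: 1 × 5 × 3 = 15
  FM-5: 5 × 5 × 3 = 75
  FM-6: 5 × 3 × 4 = 60
  FM-7: 4 × 2 × 3 = 24
  FM-8: 1 × 4 × 2 = 8
After action: FM-2 → 4 × 1 × 4 = 16.
Revised RPNs: FM-5=75, FM-6=60, FM-3=50, FM-1=36, FM-7=24, FM-2=16, FM-4=15, FM-8=8.
Highest is now FM-5 (75).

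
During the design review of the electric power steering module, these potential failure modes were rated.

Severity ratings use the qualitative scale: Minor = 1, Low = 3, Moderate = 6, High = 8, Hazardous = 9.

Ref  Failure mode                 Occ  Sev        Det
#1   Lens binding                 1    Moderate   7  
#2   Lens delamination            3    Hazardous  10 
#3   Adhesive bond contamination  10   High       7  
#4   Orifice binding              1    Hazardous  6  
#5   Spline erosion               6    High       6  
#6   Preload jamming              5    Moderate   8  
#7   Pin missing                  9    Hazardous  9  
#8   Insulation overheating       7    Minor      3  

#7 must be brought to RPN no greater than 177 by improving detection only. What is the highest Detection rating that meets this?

#7: S=9, O=9, D=9 → current RPN = 729.
Fixed product = 81. Need 81 × D ≤ 177, so D ≤ 177/81 = 2.19.
Maximum integer Detection rating = 2 (gives RPN 162; D=3 would give 243 > 177).

2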